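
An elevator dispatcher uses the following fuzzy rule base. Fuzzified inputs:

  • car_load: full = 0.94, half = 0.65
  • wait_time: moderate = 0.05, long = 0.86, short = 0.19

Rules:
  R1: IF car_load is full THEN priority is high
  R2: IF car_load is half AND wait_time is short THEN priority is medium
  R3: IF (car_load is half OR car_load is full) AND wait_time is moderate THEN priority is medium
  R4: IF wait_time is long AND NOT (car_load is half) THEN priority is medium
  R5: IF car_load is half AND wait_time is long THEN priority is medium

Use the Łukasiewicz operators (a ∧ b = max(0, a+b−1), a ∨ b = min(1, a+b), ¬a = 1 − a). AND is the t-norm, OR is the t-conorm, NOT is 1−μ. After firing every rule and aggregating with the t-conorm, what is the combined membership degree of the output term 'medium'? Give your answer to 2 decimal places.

0.77

R1: full=0.94 → w = 0.94
R2: half=0.65, short=0.19; AND[max(0, a+b−1)] → w = 0.00
R3: (half=0.65 OR full=0.94) = 1.00; AND[max(0, a+b−1)] with moderate=0.05 → w = 0.05
R4: long=0.86, ¬half=1−0.65=0.35; AND[max(0, a+b−1)] → w = 0.21
R5: half=0.65, long=0.86; AND[max(0, a+b−1)] → w = 0.51
Rules with consequent 'medium': {R2, R3, R4, R5} → strengths 0.00, 0.05, 0.21, 0.51
Aggregate via t-conorm [min(1, a+b)]: 0.77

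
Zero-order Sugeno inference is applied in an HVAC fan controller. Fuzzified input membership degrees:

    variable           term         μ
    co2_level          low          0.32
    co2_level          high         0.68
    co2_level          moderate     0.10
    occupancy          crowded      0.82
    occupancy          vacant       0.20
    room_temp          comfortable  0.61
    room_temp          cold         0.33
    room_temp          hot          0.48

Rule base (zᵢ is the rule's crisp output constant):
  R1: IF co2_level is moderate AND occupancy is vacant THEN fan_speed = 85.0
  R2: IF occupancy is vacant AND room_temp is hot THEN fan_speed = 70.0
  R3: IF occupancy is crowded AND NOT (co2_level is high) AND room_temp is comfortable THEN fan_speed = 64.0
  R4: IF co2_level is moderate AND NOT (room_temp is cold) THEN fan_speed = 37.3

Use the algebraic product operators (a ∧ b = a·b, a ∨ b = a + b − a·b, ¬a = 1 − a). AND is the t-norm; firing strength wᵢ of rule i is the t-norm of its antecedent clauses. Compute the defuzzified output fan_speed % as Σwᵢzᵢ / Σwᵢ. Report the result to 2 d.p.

R1 (z=85.0): moderate=0.10, vacant=0.20; AND[a·b] → w = 0.0200
R2 (z=70.0): vacant=0.20, hot=0.48; AND[a·b] → w = 0.0960
R3 (z=64.0): crowded=0.82, ¬high=1−0.68=0.32, comfortable=0.61; AND[a·b] → w = 0.1601
R4 (z=37.3): moderate=0.10, ¬cold=1−0.33=0.67; AND[a·b] → w = 0.0670
Weighted average = (0.0200·85.0 + 0.0960·70.0 + 0.1601·64.0 + 0.0670·37.3) / (0.0200 + 0.0960 + 0.1601 + 0.0670)
  = 21.1632 / 0.3431 = 61.69

61.69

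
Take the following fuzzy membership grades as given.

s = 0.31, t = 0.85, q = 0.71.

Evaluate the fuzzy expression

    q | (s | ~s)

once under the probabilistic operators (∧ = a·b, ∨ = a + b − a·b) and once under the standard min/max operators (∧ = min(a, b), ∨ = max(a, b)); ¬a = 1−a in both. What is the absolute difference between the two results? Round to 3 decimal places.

0.228

Under probabilistic:
  ~s = 1 − 0.3100 = 0.6900
  s | ~s = a + b − a·b on (0.3100, 0.6900) = 0.7861
  q | (s | ~s) = a + b − a·b on (0.7100, 0.7861) = 0.9380
  → value = 0.9380
Under standard min/max:
  ~s = 1 − 0.31 = 0.69
  s | ~s = max(a, b) on (0.31, 0.69) = 0.69
  q | (s | ~s) = max(a, b) on (0.71, 0.69) = 0.71
  → value = 0.7100
|0.9380 − 0.7100| = 0.228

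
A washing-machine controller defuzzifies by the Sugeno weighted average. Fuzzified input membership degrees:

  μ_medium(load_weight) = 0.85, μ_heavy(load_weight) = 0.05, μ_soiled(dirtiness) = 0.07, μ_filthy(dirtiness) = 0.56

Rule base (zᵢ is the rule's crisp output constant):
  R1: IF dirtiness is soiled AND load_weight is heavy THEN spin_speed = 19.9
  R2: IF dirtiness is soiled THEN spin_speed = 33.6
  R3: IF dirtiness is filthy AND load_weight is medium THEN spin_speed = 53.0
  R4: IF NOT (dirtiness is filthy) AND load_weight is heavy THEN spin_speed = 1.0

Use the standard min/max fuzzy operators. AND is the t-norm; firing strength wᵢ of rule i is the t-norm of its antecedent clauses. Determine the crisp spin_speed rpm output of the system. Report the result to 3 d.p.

45.311

R1 (z=19.9): soiled=0.07, heavy=0.05; AND[min(a, b)] → w = 0.05
R2 (z=33.6): soiled=0.07 → w = 0.07
R3 (z=53.0): filthy=0.56, medium=0.85; AND[min(a, b)] → w = 0.56
R4 (z=1.0): ¬filthy=1−0.56=0.44, heavy=0.05; AND[min(a, b)] → w = 0.05
Weighted average = (0.05·19.9 + 0.07·33.6 + 0.56·53.0 + 0.05·1.0) / (0.05 + 0.07 + 0.56 + 0.05)
  = 33.0770 / 0.7300 = 45.311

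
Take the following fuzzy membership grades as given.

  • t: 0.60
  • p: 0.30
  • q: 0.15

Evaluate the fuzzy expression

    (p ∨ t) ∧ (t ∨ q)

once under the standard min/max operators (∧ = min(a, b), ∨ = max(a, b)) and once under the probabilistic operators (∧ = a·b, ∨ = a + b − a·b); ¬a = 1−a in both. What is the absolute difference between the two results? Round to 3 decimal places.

0.125

Under standard min/max:
  p ∨ t = max(a, b) on (0.30, 0.60) = 0.60
  t ∨ q = max(a, b) on (0.60, 0.15) = 0.60
  (p ∨ t) ∧ (t ∨ q) = min(a, b) on (0.60, 0.60) = 0.60
  → value = 0.6000
Under probabilistic:
  p ∨ t = a + b − a·b on (0.3000, 0.6000) = 0.7200
  t ∨ q = a + b − a·b on (0.6000, 0.1500) = 0.6600
  (p ∨ t) ∧ (t ∨ q) = a·b on (0.7200, 0.6600) = 0.4752
  → value = 0.4752
|0.6000 − 0.4752| = 0.125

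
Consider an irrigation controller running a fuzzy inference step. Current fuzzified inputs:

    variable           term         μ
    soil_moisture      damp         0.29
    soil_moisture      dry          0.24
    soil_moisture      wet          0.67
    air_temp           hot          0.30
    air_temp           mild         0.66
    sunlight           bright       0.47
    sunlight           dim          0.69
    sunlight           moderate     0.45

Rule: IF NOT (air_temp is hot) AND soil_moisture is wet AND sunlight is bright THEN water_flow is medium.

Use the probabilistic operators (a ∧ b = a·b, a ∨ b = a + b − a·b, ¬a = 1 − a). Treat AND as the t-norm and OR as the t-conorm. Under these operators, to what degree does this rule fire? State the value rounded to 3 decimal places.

firing strength: ¬hot=1−0.30=0.70, wet=0.67, bright=0.47; AND[a·b] → w = 0.2204

0.220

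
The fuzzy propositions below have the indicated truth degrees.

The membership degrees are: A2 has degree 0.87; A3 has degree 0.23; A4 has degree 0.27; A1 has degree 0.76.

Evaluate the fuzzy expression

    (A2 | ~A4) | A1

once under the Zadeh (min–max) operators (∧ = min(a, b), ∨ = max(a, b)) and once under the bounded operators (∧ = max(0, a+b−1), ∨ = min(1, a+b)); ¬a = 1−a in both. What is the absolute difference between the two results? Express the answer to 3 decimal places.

0.130

Under Zadeh (min–max):
  ~A4 = 1 − 0.27 = 0.73
  A2 | ~A4 = max(a, b) on (0.87, 0.73) = 0.87
  (A2 | ~A4) | A1 = max(a, b) on (0.87, 0.76) = 0.87
  → value = 0.8700
Under bounded:
  ~A4 = 1 − 0.27 = 0.73
  A2 | ~A4 = min(1, a+b) on (0.87, 0.73) = 1.00
  (A2 | ~A4) | A1 = min(1, a+b) on (1.00, 0.76) = 1.00
  → value = 1.0000
|0.8700 − 1.0000| = 0.130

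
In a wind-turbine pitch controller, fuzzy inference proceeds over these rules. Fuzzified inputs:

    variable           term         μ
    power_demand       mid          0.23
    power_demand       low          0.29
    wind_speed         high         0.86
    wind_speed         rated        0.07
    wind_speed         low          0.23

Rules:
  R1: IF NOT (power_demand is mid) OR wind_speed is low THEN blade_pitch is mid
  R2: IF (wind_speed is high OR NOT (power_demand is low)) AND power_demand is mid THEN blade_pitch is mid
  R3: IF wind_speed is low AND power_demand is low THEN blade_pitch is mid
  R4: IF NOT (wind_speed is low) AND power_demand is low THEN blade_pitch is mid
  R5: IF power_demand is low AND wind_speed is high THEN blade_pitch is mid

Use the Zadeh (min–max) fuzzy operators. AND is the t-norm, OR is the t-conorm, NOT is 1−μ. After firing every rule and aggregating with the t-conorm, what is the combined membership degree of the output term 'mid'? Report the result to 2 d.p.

0.77

R1: ¬mid=1−0.23=0.77, low=0.23; OR[max(a, b)] → w = 0.77
R2: (high=0.86 OR ¬low=1−0.29=0.71) = 0.86; AND[min(a, b)] with mid=0.23 → w = 0.23
R3: low=0.23, low=0.29; AND[min(a, b)] → w = 0.23
R4: ¬low=1−0.23=0.77, low=0.29; AND[min(a, b)] → w = 0.29
R5: low=0.29, high=0.86; AND[min(a, b)] → w = 0.29
Rules with consequent 'mid': {R1, R2, R3, R4, R5} → strengths 0.77, 0.23, 0.23, 0.29, 0.29
Aggregate via t-conorm [max(a, b)]: 0.77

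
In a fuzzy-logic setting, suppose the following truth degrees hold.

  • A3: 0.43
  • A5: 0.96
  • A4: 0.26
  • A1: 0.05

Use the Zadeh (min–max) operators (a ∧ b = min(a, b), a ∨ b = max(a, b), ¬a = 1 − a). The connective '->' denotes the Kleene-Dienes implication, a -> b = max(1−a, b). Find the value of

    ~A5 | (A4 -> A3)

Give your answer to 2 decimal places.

~A5 = 1 − 0.96 = 0.04
A4 -> A3  [Kleene-Dienes: max(1−a, b)] with a=0.26, b=0.43 → 0.74
~A5 | (A4 -> A3) = max(a, b) on (0.04, 0.74) = 0.74

0.74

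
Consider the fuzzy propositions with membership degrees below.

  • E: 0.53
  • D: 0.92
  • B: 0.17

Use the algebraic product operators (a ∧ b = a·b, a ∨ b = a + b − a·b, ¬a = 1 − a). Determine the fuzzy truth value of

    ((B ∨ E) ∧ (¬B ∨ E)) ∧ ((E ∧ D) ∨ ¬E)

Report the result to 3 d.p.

B ∨ E = a + b − a·b on (0.1700, 0.5300) = 0.6099
¬B = 1 − 0.1700 = 0.8300
¬B ∨ E = a + b − a·b on (0.8300, 0.5300) = 0.9201
(B ∨ E) ∧ (¬B ∨ E) = a·b on (0.6099, 0.9201) = 0.5612
E ∧ D = a·b on (0.5300, 0.9200) = 0.4876
¬E = 1 − 0.5300 = 0.4700
(E ∧ D) ∨ ¬E = a + b − a·b on (0.4876, 0.4700) = 0.7284
((B ∨ E) ∧ (¬B ∨ E)) ∧ ((E ∧ D) ∨ ¬E) = a·b on (0.5612, 0.7284) = 0.4088

0.409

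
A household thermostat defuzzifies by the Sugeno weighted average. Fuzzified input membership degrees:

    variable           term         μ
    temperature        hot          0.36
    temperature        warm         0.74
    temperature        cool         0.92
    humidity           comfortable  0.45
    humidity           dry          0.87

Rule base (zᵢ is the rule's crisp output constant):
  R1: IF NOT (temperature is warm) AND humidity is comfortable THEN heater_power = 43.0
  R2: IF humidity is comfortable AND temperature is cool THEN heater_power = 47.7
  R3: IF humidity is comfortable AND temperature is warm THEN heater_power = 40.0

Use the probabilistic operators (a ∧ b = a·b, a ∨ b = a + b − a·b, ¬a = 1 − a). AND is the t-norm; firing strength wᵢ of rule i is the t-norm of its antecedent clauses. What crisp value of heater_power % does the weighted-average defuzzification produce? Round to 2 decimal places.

R1 (z=43.0): ¬warm=1−0.74=0.26, comfortable=0.45; AND[a·b] → w = 0.1170
R2 (z=47.7): comfortable=0.45, cool=0.92; AND[a·b] → w = 0.4140
R3 (z=40.0): comfortable=0.45, warm=0.74; AND[a·b] → w = 0.3330
Weighted average = (0.1170·43.0 + 0.4140·47.7 + 0.3330·40.0) / (0.1170 + 0.4140 + 0.3330)
  = 38.0988 / 0.8640 = 44.10

44.10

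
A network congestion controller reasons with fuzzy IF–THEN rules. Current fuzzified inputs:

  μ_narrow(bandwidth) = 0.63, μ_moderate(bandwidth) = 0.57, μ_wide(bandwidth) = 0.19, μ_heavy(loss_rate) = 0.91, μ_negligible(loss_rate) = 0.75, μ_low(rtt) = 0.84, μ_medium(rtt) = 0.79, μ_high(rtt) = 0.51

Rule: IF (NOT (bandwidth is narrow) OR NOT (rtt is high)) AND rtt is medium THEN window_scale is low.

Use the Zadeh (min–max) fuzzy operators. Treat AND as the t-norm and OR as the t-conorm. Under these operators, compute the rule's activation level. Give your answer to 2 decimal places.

0.49

firing strength: (¬narrow=1−0.63=0.37 OR ¬high=1−0.51=0.49) = 0.49; AND[min(a, b)] with medium=0.79 → w = 0.49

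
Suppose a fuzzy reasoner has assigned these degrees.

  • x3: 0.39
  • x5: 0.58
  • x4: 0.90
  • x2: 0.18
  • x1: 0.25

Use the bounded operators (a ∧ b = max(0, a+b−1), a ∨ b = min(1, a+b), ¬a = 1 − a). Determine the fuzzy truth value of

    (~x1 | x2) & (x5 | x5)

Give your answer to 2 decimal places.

0.93

~x1 = 1 − 0.25 = 0.75
~x1 | x2 = min(1, a+b) on (0.75, 0.18) = 0.93
x5 | x5 = min(1, a+b) on (0.58, 0.58) = 1.00
(~x1 | x2) & (x5 | x5) = max(0, a+b−1) on (0.93, 1.00) = 0.93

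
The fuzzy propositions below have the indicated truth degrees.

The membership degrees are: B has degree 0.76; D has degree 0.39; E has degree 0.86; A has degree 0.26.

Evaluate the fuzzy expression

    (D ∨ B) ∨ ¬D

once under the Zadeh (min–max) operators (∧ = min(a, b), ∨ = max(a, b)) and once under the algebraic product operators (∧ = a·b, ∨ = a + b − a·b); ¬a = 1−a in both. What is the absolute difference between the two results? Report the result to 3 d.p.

0.183

Under Zadeh (min–max):
  D ∨ B = max(a, b) on (0.39, 0.76) = 0.76
  ¬D = 1 − 0.39 = 0.61
  (D ∨ B) ∨ ¬D = max(a, b) on (0.76, 0.61) = 0.76
  → value = 0.7600
Under algebraic product:
  D ∨ B = a + b − a·b on (0.3900, 0.7600) = 0.8536
  ¬D = 1 − 0.3900 = 0.6100
  (D ∨ B) ∨ ¬D = a + b − a·b on (0.8536, 0.6100) = 0.9429
  → value = 0.9429
|0.7600 − 0.9429| = 0.183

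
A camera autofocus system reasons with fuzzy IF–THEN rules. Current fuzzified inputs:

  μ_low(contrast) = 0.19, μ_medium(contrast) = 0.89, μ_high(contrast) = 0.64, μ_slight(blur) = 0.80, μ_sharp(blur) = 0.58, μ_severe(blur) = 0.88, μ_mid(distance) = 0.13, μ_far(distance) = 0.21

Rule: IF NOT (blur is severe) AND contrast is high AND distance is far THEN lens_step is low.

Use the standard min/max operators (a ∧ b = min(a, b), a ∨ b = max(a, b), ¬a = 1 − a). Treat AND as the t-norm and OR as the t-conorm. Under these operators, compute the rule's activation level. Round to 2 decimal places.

0.12

firing strength: ¬severe=1−0.88=0.12, high=0.64, far=0.21; AND[min(a, b)] → w = 0.12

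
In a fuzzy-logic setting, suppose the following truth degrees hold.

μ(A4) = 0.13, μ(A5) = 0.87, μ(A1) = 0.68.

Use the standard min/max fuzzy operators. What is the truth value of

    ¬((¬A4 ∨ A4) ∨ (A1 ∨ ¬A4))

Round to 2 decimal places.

¬A4 = 1 − 0.13 = 0.87
¬A4 ∨ A4 = max(a, b) on (0.87, 0.13) = 0.87
¬A4 = 1 − 0.13 = 0.87
A1 ∨ ¬A4 = max(a, b) on (0.68, 0.87) = 0.87
(¬A4 ∨ A4) ∨ (A1 ∨ ¬A4) = max(a, b) on (0.87, 0.87) = 0.87
¬((¬A4 ∨ A4) ∨ (A1 ∨ ¬A4)) = 1 − 0.87 = 0.13

0.13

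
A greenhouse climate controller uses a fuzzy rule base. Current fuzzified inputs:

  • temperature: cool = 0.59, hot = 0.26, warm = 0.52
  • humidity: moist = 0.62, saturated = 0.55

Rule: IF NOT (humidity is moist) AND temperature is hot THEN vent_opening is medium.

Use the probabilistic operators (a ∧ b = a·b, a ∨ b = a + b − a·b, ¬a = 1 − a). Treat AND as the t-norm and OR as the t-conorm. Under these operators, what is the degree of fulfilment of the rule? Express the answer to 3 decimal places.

firing strength: ¬moist=1−0.62=0.38, hot=0.26; AND[a·b] → w = 0.0988

0.099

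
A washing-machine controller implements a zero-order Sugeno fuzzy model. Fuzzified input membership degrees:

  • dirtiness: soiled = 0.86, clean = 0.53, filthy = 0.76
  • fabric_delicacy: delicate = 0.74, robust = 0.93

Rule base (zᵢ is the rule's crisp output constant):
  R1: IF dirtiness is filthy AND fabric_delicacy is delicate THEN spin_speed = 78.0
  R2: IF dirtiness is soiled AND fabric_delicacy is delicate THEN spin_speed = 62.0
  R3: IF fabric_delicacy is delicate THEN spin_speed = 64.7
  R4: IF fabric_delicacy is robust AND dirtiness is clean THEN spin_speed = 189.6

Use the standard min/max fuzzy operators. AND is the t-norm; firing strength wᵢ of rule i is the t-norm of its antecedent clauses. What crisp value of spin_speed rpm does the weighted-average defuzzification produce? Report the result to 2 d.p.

R1 (z=78.0): filthy=0.76, delicate=0.74; AND[min(a, b)] → w = 0.74
R2 (z=62.0): soiled=0.86, delicate=0.74; AND[min(a, b)] → w = 0.74
R3 (z=64.7): delicate=0.74 → w = 0.74
R4 (z=189.6): robust=0.93, clean=0.53; AND[min(a, b)] → w = 0.53
Weighted average = (0.74·78.0 + 0.74·62.0 + 0.74·64.7 + 0.53·189.6) / (0.74 + 0.74 + 0.74 + 0.53)
  = 251.9660 / 2.7500 = 91.62

91.62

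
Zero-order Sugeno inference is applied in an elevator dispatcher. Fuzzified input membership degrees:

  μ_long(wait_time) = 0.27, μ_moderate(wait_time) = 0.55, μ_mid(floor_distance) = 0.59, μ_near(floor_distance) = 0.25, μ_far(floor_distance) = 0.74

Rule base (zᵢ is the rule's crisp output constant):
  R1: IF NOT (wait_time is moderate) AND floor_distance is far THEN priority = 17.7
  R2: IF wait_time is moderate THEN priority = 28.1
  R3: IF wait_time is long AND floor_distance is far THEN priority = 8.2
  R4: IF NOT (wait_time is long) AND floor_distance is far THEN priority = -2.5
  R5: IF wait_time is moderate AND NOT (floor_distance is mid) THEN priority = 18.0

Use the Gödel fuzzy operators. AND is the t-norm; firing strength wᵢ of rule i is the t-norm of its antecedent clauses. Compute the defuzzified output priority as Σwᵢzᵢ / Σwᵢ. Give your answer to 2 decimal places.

12.94

R1 (z=17.7): ¬moderate=1−0.55=0.45, far=0.74; AND[min(a, b)] → w = 0.45
R2 (z=28.1): moderate=0.55 → w = 0.55
R3 (z=8.2): long=0.27, far=0.74; AND[min(a, b)] → w = 0.27
R4 (z=-2.5): ¬long=1−0.27=0.73, far=0.74; AND[min(a, b)] → w = 0.73
R5 (z=18.0): moderate=0.55, ¬mid=1−0.59=0.41; AND[min(a, b)] → w = 0.41
Weighted average = (0.45·17.7 + 0.55·28.1 + 0.27·8.2 + 0.73·-2.5 + 0.41·18.0) / (0.45 + 0.55 + 0.27 + 0.73 + 0.41)
  = 31.1890 / 2.4100 = 12.94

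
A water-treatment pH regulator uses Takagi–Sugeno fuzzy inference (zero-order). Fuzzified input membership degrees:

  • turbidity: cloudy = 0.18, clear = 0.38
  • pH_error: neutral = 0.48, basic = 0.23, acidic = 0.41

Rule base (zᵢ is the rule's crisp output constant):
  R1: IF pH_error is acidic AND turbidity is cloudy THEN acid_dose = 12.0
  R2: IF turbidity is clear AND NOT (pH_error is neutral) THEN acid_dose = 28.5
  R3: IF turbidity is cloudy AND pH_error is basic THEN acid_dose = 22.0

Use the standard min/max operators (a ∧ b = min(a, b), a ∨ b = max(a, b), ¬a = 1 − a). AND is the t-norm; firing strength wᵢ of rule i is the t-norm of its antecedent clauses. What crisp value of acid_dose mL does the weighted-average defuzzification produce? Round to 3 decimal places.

R1 (z=12.0): acidic=0.41, cloudy=0.18; AND[min(a, b)] → w = 0.18
R2 (z=28.5): clear=0.38, ¬neutral=1−0.48=0.52; AND[min(a, b)] → w = 0.38
R3 (z=22.0): cloudy=0.18, basic=0.23; AND[min(a, b)] → w = 0.18
Weighted average = (0.18·12.0 + 0.38·28.5 + 0.18·22.0) / (0.18 + 0.38 + 0.18)
  = 16.9500 / 0.7400 = 22.905

22.905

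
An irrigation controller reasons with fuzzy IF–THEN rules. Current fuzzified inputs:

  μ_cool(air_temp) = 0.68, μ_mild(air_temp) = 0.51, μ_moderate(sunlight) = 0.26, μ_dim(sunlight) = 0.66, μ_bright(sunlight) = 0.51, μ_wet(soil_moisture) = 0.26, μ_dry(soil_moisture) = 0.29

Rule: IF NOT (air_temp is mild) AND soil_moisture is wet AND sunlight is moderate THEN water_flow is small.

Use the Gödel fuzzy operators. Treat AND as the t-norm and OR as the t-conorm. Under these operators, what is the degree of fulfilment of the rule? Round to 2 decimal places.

firing strength: ¬mild=1−0.51=0.49, wet=0.26, moderate=0.26; AND[min(a, b)] → w = 0.26

0.26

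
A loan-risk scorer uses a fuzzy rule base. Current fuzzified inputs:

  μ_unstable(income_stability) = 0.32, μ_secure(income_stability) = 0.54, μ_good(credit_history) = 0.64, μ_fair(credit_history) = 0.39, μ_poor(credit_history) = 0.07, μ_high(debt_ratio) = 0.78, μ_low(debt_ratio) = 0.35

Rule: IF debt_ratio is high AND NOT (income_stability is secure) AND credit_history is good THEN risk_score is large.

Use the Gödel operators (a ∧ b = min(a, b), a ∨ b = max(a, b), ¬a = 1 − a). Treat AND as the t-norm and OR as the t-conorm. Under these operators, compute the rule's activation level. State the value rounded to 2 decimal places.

0.46

firing strength: high=0.78, ¬secure=1−0.54=0.46, good=0.64; AND[min(a, b)] → w = 0.46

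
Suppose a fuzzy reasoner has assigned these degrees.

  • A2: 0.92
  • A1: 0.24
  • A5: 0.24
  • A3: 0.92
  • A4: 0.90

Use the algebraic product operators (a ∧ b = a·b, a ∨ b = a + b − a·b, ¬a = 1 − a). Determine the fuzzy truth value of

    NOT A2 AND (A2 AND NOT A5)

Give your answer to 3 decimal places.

NOT A2 = 1 − 0.9200 = 0.0800
NOT A5 = 1 − 0.2400 = 0.7600
A2 AND NOT A5 = a·b on (0.9200, 0.7600) = 0.6992
NOT A2 AND (A2 AND NOT A5) = a·b on (0.0800, 0.6992) = 0.0559

0.056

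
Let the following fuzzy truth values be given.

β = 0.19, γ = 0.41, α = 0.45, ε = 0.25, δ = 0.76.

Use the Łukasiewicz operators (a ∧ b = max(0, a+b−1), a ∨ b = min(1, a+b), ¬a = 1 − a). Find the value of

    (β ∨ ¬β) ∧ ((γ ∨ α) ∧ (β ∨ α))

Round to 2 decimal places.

0.50

¬β = 1 − 0.19 = 0.81
β ∨ ¬β = min(1, a+b) on (0.19, 0.81) = 1.00
γ ∨ α = min(1, a+b) on (0.41, 0.45) = 0.86
β ∨ α = min(1, a+b) on (0.19, 0.45) = 0.64
(γ ∨ α) ∧ (β ∨ α) = max(0, a+b−1) on (0.86, 0.64) = 0.50
(β ∨ ¬β) ∧ ((γ ∨ α) ∧ (β ∨ α)) = max(0, a+b−1) on (1.00, 0.50) = 0.50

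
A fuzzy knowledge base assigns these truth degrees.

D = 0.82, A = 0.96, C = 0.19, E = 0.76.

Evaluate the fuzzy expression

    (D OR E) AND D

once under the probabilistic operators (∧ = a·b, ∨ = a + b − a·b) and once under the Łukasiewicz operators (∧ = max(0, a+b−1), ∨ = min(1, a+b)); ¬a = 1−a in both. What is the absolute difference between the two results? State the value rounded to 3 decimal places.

0.035

Under probabilistic:
  D OR E = a + b − a·b on (0.8200, 0.7600) = 0.9568
  (D OR E) AND D = a·b on (0.9568, 0.8200) = 0.7846
  → value = 0.7846
Under Łukasiewicz:
  D OR E = min(1, a+b) on (0.82, 0.76) = 1.00
  (D OR E) AND D = max(0, a+b−1) on (1.00, 0.82) = 0.82
  → value = 0.8200
|0.7846 − 0.8200| = 0.035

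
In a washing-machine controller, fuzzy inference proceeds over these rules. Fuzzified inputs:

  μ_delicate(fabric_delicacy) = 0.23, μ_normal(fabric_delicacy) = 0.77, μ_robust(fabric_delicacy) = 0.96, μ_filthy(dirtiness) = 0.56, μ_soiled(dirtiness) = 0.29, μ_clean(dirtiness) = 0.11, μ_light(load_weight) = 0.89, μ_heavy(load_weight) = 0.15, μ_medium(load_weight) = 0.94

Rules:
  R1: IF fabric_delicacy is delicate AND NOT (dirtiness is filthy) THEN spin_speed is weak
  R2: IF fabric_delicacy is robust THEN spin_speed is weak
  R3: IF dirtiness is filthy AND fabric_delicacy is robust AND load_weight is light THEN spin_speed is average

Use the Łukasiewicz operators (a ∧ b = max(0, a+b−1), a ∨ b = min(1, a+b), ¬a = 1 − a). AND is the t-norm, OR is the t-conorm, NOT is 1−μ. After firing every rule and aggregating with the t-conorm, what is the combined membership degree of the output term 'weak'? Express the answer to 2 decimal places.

0.96

R1: delicate=0.23, ¬filthy=1−0.56=0.44; AND[max(0, a+b−1)] → w = 0.00
R2: robust=0.96 → w = 0.96
R3: filthy=0.56, robust=0.96, light=0.89; AND[max(0, a+b−1)] → w = 0.41
Rules with consequent 'weak': {R1, R2} → strengths 0.00, 0.96
Aggregate via t-conorm [min(1, a+b)]: 0.96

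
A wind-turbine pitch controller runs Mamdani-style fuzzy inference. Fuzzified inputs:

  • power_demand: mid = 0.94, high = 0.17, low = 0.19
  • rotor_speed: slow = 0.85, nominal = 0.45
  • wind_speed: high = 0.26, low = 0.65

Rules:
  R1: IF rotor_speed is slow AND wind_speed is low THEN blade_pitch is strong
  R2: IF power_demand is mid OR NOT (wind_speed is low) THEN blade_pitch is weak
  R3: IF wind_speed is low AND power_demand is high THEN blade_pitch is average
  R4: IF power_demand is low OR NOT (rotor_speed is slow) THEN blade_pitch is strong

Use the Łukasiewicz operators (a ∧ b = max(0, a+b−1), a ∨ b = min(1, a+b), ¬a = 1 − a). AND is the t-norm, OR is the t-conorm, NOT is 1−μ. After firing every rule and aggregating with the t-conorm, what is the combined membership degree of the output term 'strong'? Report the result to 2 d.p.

0.84

R1: slow=0.85, low=0.65; AND[max(0, a+b−1)] → w = 0.50
R2: mid=0.94, ¬low=1−0.65=0.35; OR[min(1, a+b)] → w = 1.00
R3: low=0.65, high=0.17; AND[max(0, a+b−1)] → w = 0.00
R4: low=0.19, ¬slow=1−0.85=0.15; OR[min(1, a+b)] → w = 0.34
Rules with consequent 'strong': {R1, R4} → strengths 0.50, 0.34
Aggregate via t-conorm [min(1, a+b)]: 0.84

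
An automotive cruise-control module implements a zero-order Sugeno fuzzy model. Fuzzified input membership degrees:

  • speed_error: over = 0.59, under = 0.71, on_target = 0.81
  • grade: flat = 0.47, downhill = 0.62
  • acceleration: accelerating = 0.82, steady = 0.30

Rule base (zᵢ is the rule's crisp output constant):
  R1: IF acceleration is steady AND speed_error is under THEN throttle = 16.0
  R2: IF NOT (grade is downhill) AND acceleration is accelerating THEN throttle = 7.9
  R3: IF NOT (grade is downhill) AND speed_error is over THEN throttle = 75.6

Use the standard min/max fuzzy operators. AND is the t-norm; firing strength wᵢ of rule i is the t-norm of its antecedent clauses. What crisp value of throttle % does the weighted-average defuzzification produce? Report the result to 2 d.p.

34.46

R1 (z=16.0): steady=0.30, under=0.71; AND[min(a, b)] → w = 0.30
R2 (z=7.9): ¬downhill=1−0.62=0.38, accelerating=0.82; AND[min(a, b)] → w = 0.38
R3 (z=75.6): ¬downhill=1−0.62=0.38, over=0.59; AND[min(a, b)] → w = 0.38
Weighted average = (0.30·16.0 + 0.38·7.9 + 0.38·75.6) / (0.30 + 0.38 + 0.38)
  = 36.5300 / 1.0600 = 34.46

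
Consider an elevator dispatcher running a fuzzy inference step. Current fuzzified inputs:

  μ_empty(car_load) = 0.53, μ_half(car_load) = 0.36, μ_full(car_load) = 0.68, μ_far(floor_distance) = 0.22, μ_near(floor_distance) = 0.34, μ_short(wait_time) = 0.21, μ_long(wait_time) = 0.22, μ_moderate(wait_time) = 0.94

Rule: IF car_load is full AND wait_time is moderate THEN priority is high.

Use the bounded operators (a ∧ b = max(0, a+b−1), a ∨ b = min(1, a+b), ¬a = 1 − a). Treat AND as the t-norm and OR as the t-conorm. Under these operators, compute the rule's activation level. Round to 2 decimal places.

firing strength: full=0.68, moderate=0.94; AND[max(0, a+b−1)] → w = 0.62

0.62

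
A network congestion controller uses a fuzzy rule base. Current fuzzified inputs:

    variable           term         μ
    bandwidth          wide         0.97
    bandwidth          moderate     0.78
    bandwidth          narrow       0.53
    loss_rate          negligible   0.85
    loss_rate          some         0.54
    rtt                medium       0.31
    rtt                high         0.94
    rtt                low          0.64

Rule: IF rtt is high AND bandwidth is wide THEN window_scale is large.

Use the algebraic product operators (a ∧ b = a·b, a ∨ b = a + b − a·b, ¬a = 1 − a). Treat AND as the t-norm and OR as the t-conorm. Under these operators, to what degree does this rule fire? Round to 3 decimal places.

firing strength: high=0.94, wide=0.97; AND[a·b] → w = 0.9118

0.912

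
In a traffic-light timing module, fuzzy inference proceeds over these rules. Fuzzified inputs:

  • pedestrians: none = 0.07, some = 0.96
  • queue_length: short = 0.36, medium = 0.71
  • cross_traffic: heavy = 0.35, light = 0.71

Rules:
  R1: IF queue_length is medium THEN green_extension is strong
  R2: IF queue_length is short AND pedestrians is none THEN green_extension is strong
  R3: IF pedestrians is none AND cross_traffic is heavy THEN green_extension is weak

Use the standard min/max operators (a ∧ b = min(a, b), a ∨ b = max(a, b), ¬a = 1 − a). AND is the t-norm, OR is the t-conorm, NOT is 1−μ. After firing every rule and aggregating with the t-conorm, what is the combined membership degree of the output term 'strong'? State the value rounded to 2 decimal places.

R1: medium=0.71 → w = 0.71
R2: short=0.36, none=0.07; AND[min(a, b)] → w = 0.07
R3: none=0.07, heavy=0.35; AND[min(a, b)] → w = 0.07
Rules with consequent 'strong': {R1, R2} → strengths 0.71, 0.07
Aggregate via t-conorm [max(a, b)]: 0.71

0.71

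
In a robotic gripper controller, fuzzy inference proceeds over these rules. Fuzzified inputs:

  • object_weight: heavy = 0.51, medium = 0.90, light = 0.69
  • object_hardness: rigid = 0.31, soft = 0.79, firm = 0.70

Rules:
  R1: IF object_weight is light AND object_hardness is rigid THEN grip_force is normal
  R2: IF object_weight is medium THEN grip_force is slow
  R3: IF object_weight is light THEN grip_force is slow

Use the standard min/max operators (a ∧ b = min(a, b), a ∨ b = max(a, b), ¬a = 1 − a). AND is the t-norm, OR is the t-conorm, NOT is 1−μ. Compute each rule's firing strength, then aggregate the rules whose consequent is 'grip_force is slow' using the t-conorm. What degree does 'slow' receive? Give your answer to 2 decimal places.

R1: light=0.69, rigid=0.31; AND[min(a, b)] → w = 0.31
R2: medium=0.90 → w = 0.90
R3: light=0.69 → w = 0.69
Rules with consequent 'slow': {R2, R3} → strengths 0.90, 0.69
Aggregate via t-conorm [max(a, b)]: 0.90

0.90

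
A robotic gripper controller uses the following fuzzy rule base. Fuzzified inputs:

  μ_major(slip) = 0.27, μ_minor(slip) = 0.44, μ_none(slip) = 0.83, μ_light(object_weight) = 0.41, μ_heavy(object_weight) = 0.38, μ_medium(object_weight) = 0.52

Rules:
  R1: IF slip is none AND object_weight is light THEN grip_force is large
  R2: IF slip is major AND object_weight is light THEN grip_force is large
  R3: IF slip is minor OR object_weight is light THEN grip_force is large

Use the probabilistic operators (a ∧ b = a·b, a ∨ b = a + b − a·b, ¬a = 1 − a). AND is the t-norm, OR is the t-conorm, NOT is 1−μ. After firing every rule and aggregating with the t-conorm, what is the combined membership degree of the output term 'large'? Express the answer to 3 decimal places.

0.806

R1: none=0.83, light=0.41; AND[a·b] → w = 0.3403
R2: major=0.27, light=0.41; AND[a·b] → w = 0.1107
R3: minor=0.44, light=0.41; OR[a + b − a·b] → w = 0.6696
Rules with consequent 'large': {R1, R2, R3} → strengths 0.3403, 0.1107, 0.6696
Aggregate via t-conorm [a + b − a·b]: 0.8062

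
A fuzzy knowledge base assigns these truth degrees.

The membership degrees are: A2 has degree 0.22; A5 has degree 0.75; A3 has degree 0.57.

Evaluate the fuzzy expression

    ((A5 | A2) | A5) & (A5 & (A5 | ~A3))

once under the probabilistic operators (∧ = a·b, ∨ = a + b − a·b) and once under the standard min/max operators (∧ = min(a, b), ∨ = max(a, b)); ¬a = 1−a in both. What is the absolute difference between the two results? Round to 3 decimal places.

0.138

Under probabilistic:
  A5 | A2 = a + b − a·b on (0.7500, 0.2200) = 0.8050
  (A5 | A2) | A5 = a + b − a·b on (0.8050, 0.7500) = 0.9512
  ~A3 = 1 − 0.5700 = 0.4300
  A5 | ~A3 = a + b − a·b on (0.7500, 0.4300) = 0.8575
  A5 & (A5 | ~A3) = a·b on (0.7500, 0.8575) = 0.6431
  ((A5 | A2) | A5) & (A5 & (A5 | ~A3)) = a·b on (0.9512, 0.6431) = 0.6118
  → value = 0.6118
Under standard min/max:
  A5 | A2 = max(a, b) on (0.75, 0.22) = 0.75
  (A5 | A2) | A5 = max(a, b) on (0.75, 0.75) = 0.75
  ~A3 = 1 − 0.57 = 0.43
  A5 | ~A3 = max(a, b) on (0.75, 0.43) = 0.75
  A5 & (A5 | ~A3) = min(a, b) on (0.75, 0.75) = 0.75
  ((A5 | A2) | A5) & (A5 & (A5 | ~A3)) = min(a, b) on (0.75, 0.75) = 0.75
  → value = 0.7500
|0.6118 − 0.7500| = 0.138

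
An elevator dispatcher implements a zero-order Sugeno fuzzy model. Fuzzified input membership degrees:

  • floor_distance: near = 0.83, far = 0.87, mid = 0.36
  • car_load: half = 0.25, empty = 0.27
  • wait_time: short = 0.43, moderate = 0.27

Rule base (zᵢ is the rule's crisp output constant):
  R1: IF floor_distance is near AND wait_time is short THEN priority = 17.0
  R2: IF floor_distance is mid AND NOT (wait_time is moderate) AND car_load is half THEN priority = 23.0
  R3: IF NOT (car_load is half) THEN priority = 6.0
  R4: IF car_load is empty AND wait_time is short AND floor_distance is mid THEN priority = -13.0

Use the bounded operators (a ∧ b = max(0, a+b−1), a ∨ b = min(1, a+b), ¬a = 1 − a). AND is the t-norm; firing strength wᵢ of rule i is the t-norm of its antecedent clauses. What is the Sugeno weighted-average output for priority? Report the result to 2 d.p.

R1 (z=17.0): near=0.83, short=0.43; AND[max(0, a+b−1)] → w = 0.26
R2 (z=23.0): mid=0.36, ¬moderate=1−0.27=0.73, half=0.25; AND[max(0, a+b−1)] → w = 0.00
R3 (z=6.0): ¬half=1−0.25=0.75 → w = 0.75
R4 (z=-13.0): empty=0.27, short=0.43, mid=0.36; AND[max(0, a+b−1)] → w = 0.00
Weighted average = (0.26·17.0 + 0.00·23.0 + 0.75·6.0 + 0.00·-13.0) / (0.26 + 0.00 + 0.75 + 0.00)
  = 8.9200 / 1.0100 = 8.83

8.83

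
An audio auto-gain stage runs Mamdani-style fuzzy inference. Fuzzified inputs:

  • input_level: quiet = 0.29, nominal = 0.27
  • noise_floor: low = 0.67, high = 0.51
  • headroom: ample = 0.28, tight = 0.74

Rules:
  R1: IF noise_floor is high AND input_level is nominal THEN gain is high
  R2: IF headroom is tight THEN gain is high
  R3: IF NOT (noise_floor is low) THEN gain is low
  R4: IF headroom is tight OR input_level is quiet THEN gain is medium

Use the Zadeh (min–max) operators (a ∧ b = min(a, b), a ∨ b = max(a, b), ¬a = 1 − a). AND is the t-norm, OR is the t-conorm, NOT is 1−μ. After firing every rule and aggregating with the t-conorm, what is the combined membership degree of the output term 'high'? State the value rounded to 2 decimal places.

0.74

R1: high=0.51, nominal=0.27; AND[min(a, b)] → w = 0.27
R2: tight=0.74 → w = 0.74
R3: ¬low=1−0.67=0.33 → w = 0.33
R4: tight=0.74, quiet=0.29; OR[max(a, b)] → w = 0.74
Rules with consequent 'high': {R1, R2} → strengths 0.27, 0.74
Aggregate via t-conorm [max(a, b)]: 0.74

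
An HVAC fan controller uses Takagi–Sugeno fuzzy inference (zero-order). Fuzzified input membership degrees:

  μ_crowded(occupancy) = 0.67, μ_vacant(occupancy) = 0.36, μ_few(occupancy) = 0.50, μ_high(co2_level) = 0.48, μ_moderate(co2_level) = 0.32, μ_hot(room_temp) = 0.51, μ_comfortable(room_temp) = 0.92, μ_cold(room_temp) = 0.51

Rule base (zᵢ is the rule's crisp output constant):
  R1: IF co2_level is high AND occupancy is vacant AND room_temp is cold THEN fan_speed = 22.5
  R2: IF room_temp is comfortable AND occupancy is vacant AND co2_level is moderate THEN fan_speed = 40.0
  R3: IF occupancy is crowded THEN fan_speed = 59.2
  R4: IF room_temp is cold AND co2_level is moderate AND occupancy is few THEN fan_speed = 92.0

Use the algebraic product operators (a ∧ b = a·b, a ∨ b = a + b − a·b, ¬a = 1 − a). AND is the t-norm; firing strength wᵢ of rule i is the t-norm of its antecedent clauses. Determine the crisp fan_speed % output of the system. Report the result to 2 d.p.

R1 (z=22.5): high=0.48, vacant=0.36, cold=0.51; AND[a·b] → w = 0.0881
R2 (z=40.0): comfortable=0.92, vacant=0.36, moderate=0.32; AND[a·b] → w = 0.1060
R3 (z=59.2): crowded=0.67 → w = 0.6700
R4 (z=92.0): cold=0.51, moderate=0.32, few=0.50; AND[a·b] → w = 0.0816
Weighted average = (0.0881·22.5 + 0.1060·40.0 + 0.6700·59.2 + 0.0816·92.0) / (0.0881 + 0.1060 + 0.6700 + 0.0816)
  = 53.3934 / 0.9457 = 56.46

56.46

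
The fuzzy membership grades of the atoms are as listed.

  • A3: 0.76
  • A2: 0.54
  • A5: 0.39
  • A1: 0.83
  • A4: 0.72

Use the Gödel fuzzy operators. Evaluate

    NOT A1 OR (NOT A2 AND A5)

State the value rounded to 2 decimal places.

NOT A1 = 1 − 0.83 = 0.17
NOT A2 = 1 − 0.54 = 0.46
NOT A2 AND A5 = min(a, b) on (0.46, 0.39) = 0.39
NOT A1 OR (NOT A2 AND A5) = max(a, b) on (0.17, 0.39) = 0.39

0.39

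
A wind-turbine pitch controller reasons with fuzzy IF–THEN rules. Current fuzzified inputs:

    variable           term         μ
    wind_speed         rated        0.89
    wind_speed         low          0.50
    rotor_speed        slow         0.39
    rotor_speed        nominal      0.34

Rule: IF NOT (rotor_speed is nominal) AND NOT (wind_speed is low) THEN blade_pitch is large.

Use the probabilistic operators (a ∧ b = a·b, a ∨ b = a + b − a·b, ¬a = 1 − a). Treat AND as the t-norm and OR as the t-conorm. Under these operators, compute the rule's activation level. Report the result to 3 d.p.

firing strength: ¬nominal=1−0.34=0.66, ¬low=1−0.50=0.50; AND[a·b] → w = 0.3300

0.330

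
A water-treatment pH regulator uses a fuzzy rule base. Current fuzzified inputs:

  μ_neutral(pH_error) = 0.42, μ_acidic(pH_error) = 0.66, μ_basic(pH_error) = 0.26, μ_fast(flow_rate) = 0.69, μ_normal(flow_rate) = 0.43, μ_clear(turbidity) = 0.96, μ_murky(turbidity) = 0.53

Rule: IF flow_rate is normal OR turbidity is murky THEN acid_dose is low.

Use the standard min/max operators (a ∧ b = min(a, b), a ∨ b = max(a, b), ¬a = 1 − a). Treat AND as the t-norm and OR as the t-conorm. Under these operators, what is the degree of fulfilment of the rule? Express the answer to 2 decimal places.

firing strength: normal=0.43, murky=0.53; OR[max(a, b)] → w = 0.53

0.53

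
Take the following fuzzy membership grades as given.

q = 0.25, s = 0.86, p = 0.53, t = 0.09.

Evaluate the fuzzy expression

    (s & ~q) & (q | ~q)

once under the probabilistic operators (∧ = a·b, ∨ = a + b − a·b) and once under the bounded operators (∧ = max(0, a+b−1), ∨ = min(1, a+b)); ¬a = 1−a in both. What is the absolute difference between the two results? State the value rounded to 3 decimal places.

Under probabilistic:
  ~q = 1 − 0.2500 = 0.7500
  s & ~q = a·b on (0.8600, 0.7500) = 0.6450
  ~q = 1 − 0.2500 = 0.7500
  q | ~q = a + b − a·b on (0.2500, 0.7500) = 0.8125
  (s & ~q) & (q | ~q) = a·b on (0.6450, 0.8125) = 0.5241
  → value = 0.5241
Under bounded:
  ~q = 1 − 0.25 = 0.75
  s & ~q = max(0, a+b−1) on (0.86, 0.75) = 0.61
  ~q = 1 − 0.25 = 0.75
  q | ~q = min(1, a+b) on (0.25, 0.75) = 1.00
  (s & ~q) & (q | ~q) = max(0, a+b−1) on (0.61, 1.00) = 0.61
  → value = 0.6100
|0.5241 − 0.6100| = 0.086

0.086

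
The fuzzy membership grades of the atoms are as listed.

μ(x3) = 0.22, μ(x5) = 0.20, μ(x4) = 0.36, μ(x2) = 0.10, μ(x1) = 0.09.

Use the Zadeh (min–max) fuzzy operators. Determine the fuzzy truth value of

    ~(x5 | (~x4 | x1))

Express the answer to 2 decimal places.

0.36

~x4 = 1 − 0.36 = 0.64
~x4 | x1 = max(a, b) on (0.64, 0.09) = 0.64
x5 | (~x4 | x1) = max(a, b) on (0.20, 0.64) = 0.64
~(x5 | (~x4 | x1)) = 1 − 0.64 = 0.36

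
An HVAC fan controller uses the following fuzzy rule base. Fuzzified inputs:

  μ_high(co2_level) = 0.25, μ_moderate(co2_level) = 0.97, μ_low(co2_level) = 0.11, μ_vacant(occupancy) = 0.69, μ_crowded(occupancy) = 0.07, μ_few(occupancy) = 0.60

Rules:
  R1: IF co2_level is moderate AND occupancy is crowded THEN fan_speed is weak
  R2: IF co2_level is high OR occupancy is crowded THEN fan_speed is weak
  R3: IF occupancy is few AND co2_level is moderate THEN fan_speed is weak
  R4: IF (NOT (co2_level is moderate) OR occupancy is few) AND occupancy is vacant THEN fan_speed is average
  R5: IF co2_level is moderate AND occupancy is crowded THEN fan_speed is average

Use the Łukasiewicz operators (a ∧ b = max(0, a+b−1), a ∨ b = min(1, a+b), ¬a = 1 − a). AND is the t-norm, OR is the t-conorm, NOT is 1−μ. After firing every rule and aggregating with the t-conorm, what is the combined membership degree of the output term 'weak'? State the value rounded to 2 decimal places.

0.93

R1: moderate=0.97, crowded=0.07; AND[max(0, a+b−1)] → w = 0.04
R2: high=0.25, crowded=0.07; OR[min(1, a+b)] → w = 0.32
R3: few=0.60, moderate=0.97; AND[max(0, a+b−1)] → w = 0.57
R4: (¬moderate=1−0.97=0.03 OR few=0.60) = 0.63; AND[max(0, a+b−1)] with vacant=0.69 → w = 0.32
R5: moderate=0.97, crowded=0.07; AND[max(0, a+b−1)] → w = 0.04
Rules with consequent 'weak': {R1, R2, R3} → strengths 0.04, 0.32, 0.57
Aggregate via t-conorm [min(1, a+b)]: 0.93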